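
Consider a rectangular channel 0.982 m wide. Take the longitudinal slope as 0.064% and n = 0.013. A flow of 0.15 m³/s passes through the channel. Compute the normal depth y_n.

y_n = 0.257 m

Manning's equation rearranged: A R^(2/3) = nQ / (1·√S) = 0.013 × 0.15 / (√0.00064) = 0.07708.
At y = 0.292 m: A R^(2/3) = 0.09246 — high.
At y = 0.257 m: A R^(2/3) = 0.07705 — close enough.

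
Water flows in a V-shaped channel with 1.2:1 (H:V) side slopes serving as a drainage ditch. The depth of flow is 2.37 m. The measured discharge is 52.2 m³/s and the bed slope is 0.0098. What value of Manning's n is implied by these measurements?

n = 0.012

For a triangular section with side slope z = 1.2: A = zy² = 1.2×2.37² = 6.74 m²; P = 2y√(1+z²) = 2×2.37×1.562 = 7.404 m.
Hydraulic radius R = A/P = 6.74/7.404 = 0.9103 m.
Rearranging Manning's equation: n = (1/Q) A R^(2/3) S^(1/2) = (1/52.2) × 6.74 × 0.9103^(2/3) × √0.0098 = 0.012.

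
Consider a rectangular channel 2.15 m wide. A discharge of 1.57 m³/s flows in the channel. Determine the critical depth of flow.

For a rectangular channel, critical depth y_c = (q²/g)^(1/3) where q = Q/b = 1.57/2.15 = 0.7302 m²/s.
So y_c = (0.7302²/9.81)^(1/3) = 0.379 m.

y_c = 0.379 m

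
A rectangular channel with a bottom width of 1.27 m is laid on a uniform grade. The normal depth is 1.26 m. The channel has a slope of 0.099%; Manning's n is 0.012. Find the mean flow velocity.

V = 1.48 m/s

Flow area A = b·y = 1.27 × 1.26 = 1.6 m². Wetted perimeter P = b + 2y = 1.27 + 2×1.26 = 3.79 m.
Hydraulic radius R = A/P = 1.6/3.79 = 0.4222 m.
From Manning's equation, V = (1/n) R^(2/3) S^(1/2) = (1/0.012) × 0.4222^(2/3) × 0.00099^(1/2) = 1.48 m/s.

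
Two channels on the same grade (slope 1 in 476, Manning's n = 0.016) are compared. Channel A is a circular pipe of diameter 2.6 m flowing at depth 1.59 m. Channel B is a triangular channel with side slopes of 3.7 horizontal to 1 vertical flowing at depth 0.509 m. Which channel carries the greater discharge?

Channel A: For a circular section of diameter D = 2.6 m at depth y = 1.59 m, the central angle is θ = 2 arccos(1 − 2y/D) = 3.592 rad. Then A = (D²/8)(θ − sin θ) = 3.402 m² and P = Dθ/2 = 4.669 m. Hydraulic radius R = A/P = 3.402/4.669 = 0.7287 m. Q_A = (1/0.016)·3.402·0.7287^(2/3)·√0.002101 = 7.893 m³/s.
Channel B: For a triangular section with side slope z = 3.7: A = zy² = 3.7×0.509² = 0.9586 m²; P = 2y√(1+z²) = 2×0.509×3.833 = 3.902 m. Hydraulic radius R = A/P = 0.9586/3.902 = 0.2457 m. Q_B = (1/0.016)·0.9586·0.2457^(2/3)·√0.002101 = 1.077 m³/s.
Q_A = 7.893 m³/s vs Q_B = 1.077 m³/s, so channel A carries more.

channel A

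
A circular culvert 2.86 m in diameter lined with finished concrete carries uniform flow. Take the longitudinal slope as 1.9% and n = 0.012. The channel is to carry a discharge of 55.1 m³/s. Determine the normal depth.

Manning's equation rearranged: A R^(2/3) = nQ / (1·√S) = 0.012 × 55.1 / (√0.019) = 4.797.
Trying y = 1.91 m: A R^(2/3) = 4.036 — too small.
Trying y = 2.45 m: A R^(2/3) = 5.323 — too large.
Trying y = 2.19 m: A R^(2/3) = 4.796 — ≈ 4.797.

y_n = 2.19 m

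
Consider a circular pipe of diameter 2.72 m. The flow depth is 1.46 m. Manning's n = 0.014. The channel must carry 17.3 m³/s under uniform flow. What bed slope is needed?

For a circular section of diameter D = 2.72 m at depth y = 1.46 m, the central angle is θ = 2 arccos(1 − 2y/D) = 3.289 rad. Then A = (D²/8)(θ − sin θ) = 3.177 m² and P = Dθ/2 = 4.473 m.
Hydraulic radius R = A/P = 3.177/4.473 = 0.7103 m.
From Manning's equation, S = [nQ / (1 A R^(2/3))]² = [0.014 × 17.3 / (1 × 3.177 × 0.7103^(2/3))]² = 0.00917.

S = 0.00917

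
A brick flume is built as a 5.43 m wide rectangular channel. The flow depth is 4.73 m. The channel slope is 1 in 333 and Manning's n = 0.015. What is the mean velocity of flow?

V = 5.25 m/s

Flow area A = b·y = 5.43 × 4.73 = 25.68 m². Wetted perimeter P = b + 2y = 5.43 + 2×4.73 = 14.89 m.
Hydraulic radius R = A/P = 25.68/14.89 = 1.725 m.
From Manning's equation, V = (1/n) R^(2/3) S^(1/2) = (1/0.015) × 1.725^(2/3) × 0.003003^(1/2) = 5.25 m/s.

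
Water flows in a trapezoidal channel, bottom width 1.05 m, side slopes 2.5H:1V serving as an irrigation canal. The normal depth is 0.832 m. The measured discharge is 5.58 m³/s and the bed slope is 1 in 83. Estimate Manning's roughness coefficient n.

With bottom width b = 1.05 m and side slope z = 2.5: A = (b + zy)y = (1.05 + 2.5×0.832)×0.832 = 2.604 m²; P = b + 2y√(1+z²) = 1.05 + 2×0.832×2.693 = 5.53 m.
Hydraulic radius R = A/P = 2.604/5.53 = 0.4709 m.
Rearranging Manning's equation: n = (1/Q) A R^(2/3) S^(1/2) = (1/5.58) × 2.604 × 0.4709^(2/3) × √0.01205 = 0.031.

n = 0.031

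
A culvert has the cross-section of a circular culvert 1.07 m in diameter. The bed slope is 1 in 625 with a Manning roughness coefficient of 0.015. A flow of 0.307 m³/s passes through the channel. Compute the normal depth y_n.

Manning's equation rearranged: A R^(2/3) = nQ / (1·√S) = 0.015 × 0.307 / (√0.0016) = 0.1151.
At y = 0.314 m: A R^(2/3) = 0.07005 — too small.
At y = 0.408 m: A R^(2/3) = 0.1152 — close enough.

y_n = 0.408 m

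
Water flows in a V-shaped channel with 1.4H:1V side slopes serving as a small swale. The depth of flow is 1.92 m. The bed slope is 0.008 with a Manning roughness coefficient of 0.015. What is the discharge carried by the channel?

For a triangular section with side slope z = 1.4: A = zy² = 1.4×1.92² = 5.161 m²; P = 2y√(1+z²) = 2×1.92×1.72 = 6.607 m.
Hydraulic radius R = A/P = 5.161/6.607 = 0.7812 m.
Manning's equation: Q = (1/n) A R^(2/3) S^(1/2) = (1/0.015) × 5.161 × 0.7812^(2/3) × 0.008^(1/2) = 26.1 m³/s.

Q = 26.1 m³/s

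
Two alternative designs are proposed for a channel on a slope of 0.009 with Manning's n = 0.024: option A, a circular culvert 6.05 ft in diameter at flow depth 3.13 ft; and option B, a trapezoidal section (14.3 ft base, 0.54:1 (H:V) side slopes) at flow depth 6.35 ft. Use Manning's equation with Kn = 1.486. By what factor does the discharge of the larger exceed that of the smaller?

13.9

Channel A: For a circular section of diameter D = 6.05 ft at depth y = 3.13 ft, the central angle is θ = 2 arccos(1 − 2y/D) = 3.211 rad. Then A = (D²/8)(θ − sin θ) = 15.01 ft² and P = Dθ/2 = 9.713 ft. Hydraulic radius R = A/P = 15.01/9.713 = 1.545 ft. Q_A = (1.486/0.024)·15.01·1.545^(2/3)·√0.009 = 117.8 ft³/s.
Channel B: With bottom width b = 14.3 ft and side slope z = 0.54: A = (b + zy)y = (14.3 + 0.54×6.35)×6.35 = 112.6 ft²; P = b + 2y√(1+z²) = 14.3 + 2×6.35×1.136 = 28.73 ft. Hydraulic radius R = A/P = 112.6/28.73 = 3.918 ft. Q_B = (1.486/0.024)·112.6·3.918^(2/3)·√0.009 = 1643 ft³/s.
The larger discharge is 1643 ft³/s and the smaller is 117.8 ft³/s; the ratio is 13.9.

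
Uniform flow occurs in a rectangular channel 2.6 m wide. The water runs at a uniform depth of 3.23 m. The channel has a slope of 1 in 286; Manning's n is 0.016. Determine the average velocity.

V = 3.51 m/s

Flow area A = b·y = 2.6 × 3.23 = 8.398 m². Wetted perimeter P = b + 2y = 2.6 + 2×3.23 = 9.06 m.
Hydraulic radius R = A/P = 8.398/9.06 = 0.9269 m.
From Manning's equation, V = (1/n) R^(2/3) S^(1/2) = (1/0.016) × 0.9269^(2/3) × 0.003497^(1/2) = 3.51 m/s.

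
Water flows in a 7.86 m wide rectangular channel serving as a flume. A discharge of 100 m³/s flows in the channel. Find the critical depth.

y_c = 2.55 m

For a rectangular channel, critical depth y_c = (q²/g)^(1/3) where q = Q/b = 100/7.86 = 12.72 m²/s.
So y_c = (12.72²/9.81)^(1/3) = 2.55 m.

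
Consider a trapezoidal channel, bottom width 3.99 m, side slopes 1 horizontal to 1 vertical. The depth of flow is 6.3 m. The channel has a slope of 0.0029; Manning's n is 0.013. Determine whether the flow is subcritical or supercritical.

supercritical

With bottom width b = 3.99 m and side slope z = 1: A = (b + zy)y = (3.99 + 1×6.3)×6.3 = 64.83 m²; P = b + 2y√(1+z²) = 3.99 + 2×6.3×1.414 = 21.81 m.
Hydraulic radius R = A/P = 64.83/21.81 = 2.972 m.
V = (1/n) R^(2/3) √S = (1/0.013) × 2.972^(2/3) × √0.0029 = 8.564 m/s. Hydraulic depth D_h = A/T = 64.83/16.59 = 3.908 m.
Froude number Fr = V/√(g·D_h) = 8.564/√(9.81×3.908) = 1.38, which is greater than 1, so the flow is supercritical.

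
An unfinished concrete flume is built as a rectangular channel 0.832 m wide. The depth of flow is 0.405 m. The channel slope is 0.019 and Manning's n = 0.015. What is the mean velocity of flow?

Flow area A = b·y = 0.832 × 0.405 = 0.337 m². Wetted perimeter P = b + 2y = 0.832 + 2×0.405 = 1.642 m.
Hydraulic radius R = A/P = 0.337/1.642 = 0.2052 m.
From Manning's equation, V = (1/n) R^(2/3) S^(1/2) = (1/0.015) × 0.2052^(2/3) × 0.019^(1/2) = 3.2 m/s.

V = 3.2 m/s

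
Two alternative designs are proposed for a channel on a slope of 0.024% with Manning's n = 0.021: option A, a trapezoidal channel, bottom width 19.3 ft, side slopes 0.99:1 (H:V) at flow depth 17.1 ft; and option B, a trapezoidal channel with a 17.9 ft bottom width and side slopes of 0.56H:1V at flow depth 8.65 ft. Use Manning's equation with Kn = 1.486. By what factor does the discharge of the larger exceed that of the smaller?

4.59

Channel A: With bottom width b = 19.3 ft and side slope z = 0.99: A = (b + zy)y = (19.3 + 0.99×17.1)×17.1 = 619.5 ft²; P = b + 2y√(1+z²) = 19.3 + 2×17.1×1.407 = 67.42 ft. Hydraulic radius R = A/P = 619.5/67.42 = 9.188 ft. Q_A = (1.486/0.021)·619.5·9.188^(2/3)·√0.00024 = 2979 ft³/s.
Channel B: With bottom width b = 17.9 ft and side slope z = 0.56: A = (b + zy)y = (17.9 + 0.56×8.65)×8.65 = 196.7 ft²; P = b + 2y√(1+z²) = 17.9 + 2×8.65×1.146 = 37.73 ft. Hydraulic radius R = A/P = 196.7/37.73 = 5.215 ft. Q_B = (1.486/0.021)·196.7·5.215^(2/3)·√0.00024 = 648.5 ft³/s.
The larger discharge is 2979 ft³/s and the smaller is 648.5 ft³/s; the ratio is 4.59.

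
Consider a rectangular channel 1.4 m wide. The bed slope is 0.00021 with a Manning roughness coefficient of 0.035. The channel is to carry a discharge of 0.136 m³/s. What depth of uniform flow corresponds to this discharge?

Manning's equation rearranged: A R^(2/3) = nQ / (1·√S) = 0.035 × 0.136 / (√0.00021) = 0.3285.
At y = 0.572 m: A R^(2/3) = 0.3706 — over.
At y = 0.466 m: A R^(2/3) = 0.2791 — short.
At y = 0.524 m: A R^(2/3) = 0.3285 — ≈ 0.3285.

y_n = 0.524 m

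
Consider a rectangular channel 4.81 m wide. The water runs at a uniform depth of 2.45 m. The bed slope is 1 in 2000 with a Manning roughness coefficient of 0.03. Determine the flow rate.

Flow area A = b·y = 4.81 × 2.45 = 11.78 m². Wetted perimeter P = b + 2y = 4.81 + 2×2.45 = 9.71 m.
Hydraulic radius R = A/P = 11.78/9.71 = 1.214 m.
Manning's equation: Q = (1/n) A R^(2/3) S^(1/2) = (1/0.03) × 11.78 × 1.214^(2/3) × 0.0005^(1/2) = 9.99 m³/s.

Q = 9.99 m³/s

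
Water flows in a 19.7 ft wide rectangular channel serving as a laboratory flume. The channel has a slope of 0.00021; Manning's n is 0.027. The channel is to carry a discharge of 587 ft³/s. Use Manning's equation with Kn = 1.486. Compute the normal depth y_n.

y_n = 12.1 ft

Manning's equation rearranged: A R^(2/3) = nQ / (1.486·√S) = 0.027 × 587 / (1.486 × √0.00021) = 736.
At y = 9.77 ft: A R^(2/3) = 555.6 — too small.
At y = 13.5 ft: A R^(2/3) = 848.1 — too large.
At y = 12.1 ft: A R^(2/3) = 736.4 — matches.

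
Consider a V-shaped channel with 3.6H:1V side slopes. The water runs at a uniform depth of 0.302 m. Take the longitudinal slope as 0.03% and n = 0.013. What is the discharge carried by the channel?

For a triangular section with side slope z = 3.6: A = zy² = 3.6×0.302² = 0.3283 m²; P = 2y√(1+z²) = 2×0.302×3.736 = 2.257 m.
Hydraulic radius R = A/P = 0.3283/2.257 = 0.1455 m.
Manning's equation: Q = (1/n) A R^(2/3) S^(1/2) = (1/0.013) × 0.3283 × 0.1455^(2/3) × 0.0003^(1/2) = 0.121 m³/s.

Q = 0.121 m³/s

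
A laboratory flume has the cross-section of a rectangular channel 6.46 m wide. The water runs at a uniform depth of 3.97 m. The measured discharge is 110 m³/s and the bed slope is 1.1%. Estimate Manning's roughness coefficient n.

n = 0.0359

Flow area A = b·y = 6.46 × 3.97 = 25.65 m². Wetted perimeter P = b + 2y = 6.46 + 2×3.97 = 14.4 m.
Hydraulic radius R = A/P = 25.65/14.4 = 1.781 m.
Rearranging Manning's equation: n = (1/Q) A R^(2/3) S^(1/2) = (1/110) × 25.65 × 1.781^(2/3) × √0.011 = 0.0359.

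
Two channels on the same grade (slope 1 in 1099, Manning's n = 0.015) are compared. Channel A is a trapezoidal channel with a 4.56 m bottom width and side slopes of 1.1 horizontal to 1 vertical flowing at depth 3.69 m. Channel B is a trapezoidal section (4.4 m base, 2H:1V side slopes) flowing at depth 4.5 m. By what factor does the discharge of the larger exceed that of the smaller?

Channel A: With bottom width b = 4.56 m and side slope z = 1.1: A = (b + zy)y = (4.56 + 1.1×3.69)×3.69 = 31.8 m²; P = b + 2y√(1+z²) = 4.56 + 2×3.69×1.487 = 15.53 m. Hydraulic radius R = A/P = 31.8/15.53 = 2.048 m. Q_A = (1/0.015)·31.8·2.048^(2/3)·√0.0009099 = 103.1 m³/s.
Channel B: With bottom width b = 4.4 m and side slope z = 2: A = (b + zy)y = (4.4 + 2×4.5)×4.5 = 60.3 m²; P = b + 2y√(1+z²) = 4.4 + 2×4.5×2.236 = 24.52 m. Hydraulic radius R = A/P = 60.3/24.52 = 2.459 m. Q_B = (1/0.015)·60.3·2.459^(2/3)·√0.0009099 = 220.9 m³/s.
The larger discharge is 220.9 m³/s and the smaller is 103.1 m³/s; the ratio is 2.14.

2.14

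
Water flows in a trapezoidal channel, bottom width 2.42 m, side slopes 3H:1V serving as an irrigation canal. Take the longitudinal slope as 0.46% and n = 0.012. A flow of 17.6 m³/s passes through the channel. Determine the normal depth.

Manning's equation rearranged: A R^(2/3) = nQ / (1·√S) = 0.012 × 17.6 / (√0.0046) = 3.114.
Trying y = 0.792 m: A R^(2/3) = 2.429 — too small.
Trying y = 1.04 m: A R^(2/3) = 4.28 — too large.
Trying y = 0.894 m: A R^(2/3) = 3.117 — close enough.

y_n = 0.894 m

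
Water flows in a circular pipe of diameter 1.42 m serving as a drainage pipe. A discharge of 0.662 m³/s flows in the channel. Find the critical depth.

At critical depth, Q² T / (g A³) = 1, i.e. A³/T = Q²/g = 0.662²/9.81 = 0.04467.
At y = 0.368 m: A³/T = 0.02776 — low.
At y = 0.451 m: A³/T = 0.06114 — high.
At y = 0.416 m: A³/T = 0.04471 — matches.

y_c = 0.416 m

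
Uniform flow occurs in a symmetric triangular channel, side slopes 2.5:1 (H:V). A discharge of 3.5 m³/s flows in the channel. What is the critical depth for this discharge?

y_c = 0.832 m

At critical depth, Q² T / (g A³) = 1, i.e. A³/T = Q²/g = 3.5²/9.81 = 1.249.
Trying y = 1 m: A³/T = 3.125 — over.
Trying y = 0.625 m: A³/T = 0.298 — short.
Trying y = 0.832 m: A³/T = 1.246 — ≈ 1.249.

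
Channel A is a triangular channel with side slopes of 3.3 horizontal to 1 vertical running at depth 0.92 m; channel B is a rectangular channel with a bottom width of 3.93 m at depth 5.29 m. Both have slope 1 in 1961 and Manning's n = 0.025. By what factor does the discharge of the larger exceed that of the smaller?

16.3

Channel A: For a triangular section with side slope z = 3.3: A = zy² = 3.3×0.92² = 2.793 m²; P = 2y√(1+z²) = 2×0.92×3.448 = 6.345 m. Hydraulic radius R = A/P = 2.793/6.345 = 0.4402 m. Q_A = (1/0.025)·2.793·0.4402^(2/3)·√0.0005099 = 1.46 m³/s.
Channel B: Flow area A = b·y = 3.93 × 5.29 = 20.79 m². Wetted perimeter P = b + 2y = 3.93 + 2×5.29 = 14.51 m. Hydraulic radius R = A/P = 20.79/14.51 = 1.433 m. Q_B = (1/0.025)·20.79·1.433^(2/3)·√0.0005099 = 23.87 m³/s.
The larger discharge is 23.87 m³/s and the smaller is 1.46 m³/s; the ratio is 16.3.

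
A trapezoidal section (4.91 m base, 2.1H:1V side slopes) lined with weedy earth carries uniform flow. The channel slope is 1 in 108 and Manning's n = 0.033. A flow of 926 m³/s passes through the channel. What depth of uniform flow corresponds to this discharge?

y_n = 6.92 m

Manning's equation rearranged: A R^(2/3) = nQ / (1·√S) = 0.033 × 926 / (√0.009259) = 317.6.
Trying y = 5.98 m: A R^(2/3) = 226.4 — low.
Trying y = 8.29 m: A R^(2/3) = 485.9 — high.
Trying y = 6.92 m: A R^(2/3) = 317.6 — ≈ 317.6.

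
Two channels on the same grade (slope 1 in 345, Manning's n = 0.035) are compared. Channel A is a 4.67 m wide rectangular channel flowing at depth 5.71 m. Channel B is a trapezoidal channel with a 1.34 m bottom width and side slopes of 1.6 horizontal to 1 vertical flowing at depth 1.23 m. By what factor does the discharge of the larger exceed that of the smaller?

Channel A: Flow area A = b·y = 4.67 × 5.71 = 26.67 m². Wetted perimeter P = b + 2y = 4.67 + 2×5.71 = 16.09 m. Hydraulic radius R = A/P = 26.67/16.09 = 1.657 m. Q_A = (1/0.035)·26.67·1.657^(2/3)·√0.002899 = 57.44 m³/s.
Channel B: With bottom width b = 1.34 m and side slope z = 1.6: A = (b + zy)y = (1.34 + 1.6×1.23)×1.23 = 4.069 m²; P = b + 2y√(1+z²) = 1.34 + 2×1.23×1.887 = 5.982 m. Hydraulic radius R = A/P = 4.069/5.982 = 0.6802 m. Q_B = (1/0.035)·4.069·0.6802^(2/3)·√0.002899 = 4.841 m³/s.
The larger discharge is 57.44 m³/s and the smaller is 4.841 m³/s; the ratio is 11.9.

11.9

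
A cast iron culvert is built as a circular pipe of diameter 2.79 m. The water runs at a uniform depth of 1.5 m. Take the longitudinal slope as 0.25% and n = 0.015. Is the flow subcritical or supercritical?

subcritical

For a circular section of diameter D = 2.79 m at depth y = 1.5 m, the central angle is θ = 2 arccos(1 − 2y/D) = 3.292 rad. Then A = (D²/8)(θ − sin θ) = 3.349 m² and P = Dθ/2 = 4.593 m.
Hydraulic radius R = A/P = 3.349/4.593 = 0.7293 m.
V = (1/n) R^(2/3) √S = (1/0.015) × 0.7293^(2/3) × √0.0025 = 2.701 m/s. Hydraulic depth D_h = A/T = 3.349/2.782 = 1.204 m.
Froude number Fr = V/√(g·D_h) = 2.701/√(9.81×1.204) = 0.786, which is less than 1, so the flow is subcritical.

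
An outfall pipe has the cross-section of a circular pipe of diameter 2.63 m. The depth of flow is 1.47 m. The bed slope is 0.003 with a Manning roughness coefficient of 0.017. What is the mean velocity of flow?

V = 2.55 m/s

For a circular section of diameter D = 2.63 m at depth y = 1.47 m, the central angle is θ = 2 arccos(1 − 2y/D) = 3.378 rad. Then A = (D²/8)(θ − sin θ) = 3.123 m² and P = Dθ/2 = 4.442 m.
Hydraulic radius R = A/P = 3.123/4.442 = 0.7031 m.
From Manning's equation, V = (1/n) R^(2/3) S^(1/2) = (1/0.017) × 0.7031^(2/3) × 0.003^(1/2) = 2.55 m/s.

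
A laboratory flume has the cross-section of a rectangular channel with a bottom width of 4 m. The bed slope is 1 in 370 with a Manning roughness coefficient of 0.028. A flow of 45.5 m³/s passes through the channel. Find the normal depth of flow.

Manning's equation rearranged: A R^(2/3) = nQ / (1·√S) = 0.028 × 45.5 / (√0.002703) = 24.51.
At y = 4.1 m: A R^(2/3) = 19.98 — too small.
At y = 5.8 m: A R^(2/3) = 30.23 — too large.
At y = 4.86 m: A R^(2/3) = 24.52 — ≈ 24.51.

y_n = 4.86 m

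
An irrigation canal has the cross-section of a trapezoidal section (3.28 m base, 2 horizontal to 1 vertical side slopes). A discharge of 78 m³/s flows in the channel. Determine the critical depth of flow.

At critical depth, Q² T / (g A³) = 1, i.e. A³/T = Q²/g = 78²/9.81 = 620.2.
Trying y = 2.2 m: A³/T = 399.3 — too small.
Trying y = 2.87 m: A³/T = 1175 — too large.
Trying y = 2.45 m: A³/T = 615.4 — close enough.

y_c = 2.45 m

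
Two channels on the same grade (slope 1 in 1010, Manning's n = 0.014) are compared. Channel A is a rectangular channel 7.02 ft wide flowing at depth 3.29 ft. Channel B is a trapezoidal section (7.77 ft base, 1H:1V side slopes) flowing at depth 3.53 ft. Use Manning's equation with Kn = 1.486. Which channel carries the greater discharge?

channel B

Channel A: Flow area A = b·y = 7.02 × 3.29 = 23.1 ft². Wetted perimeter P = b + 2y = 7.02 + 2×3.29 = 13.6 ft. Hydraulic radius R = A/P = 23.1/13.6 = 1.698 ft. Q_A = (1.486/0.014)·23.1·1.698^(2/3)·√0.0009901 = 109.8 ft³/s.
Channel B: With bottom width b = 7.77 ft and side slope z = 1: A = (b + zy)y = (7.77 + 1×3.53)×3.53 = 39.89 ft²; P = b + 2y√(1+z²) = 7.77 + 2×3.53×1.414 = 17.75 ft. Hydraulic radius R = A/P = 39.89/17.75 = 2.247 ft. Q_B = (1.486/0.014)·39.89·2.247^(2/3)·√0.0009901 = 228.5 ft³/s.
Q_A = 109.8 ft³/s vs Q_B = 228.5 ft³/s, so channel B carries more.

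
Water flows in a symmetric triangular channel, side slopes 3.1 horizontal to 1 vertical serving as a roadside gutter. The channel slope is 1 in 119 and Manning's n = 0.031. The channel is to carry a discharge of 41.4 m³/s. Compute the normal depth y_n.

y_n = 2.12 m

Manning's equation rearranged: A R^(2/3) = nQ / (1·√S) = 0.031 × 41.4 / (√0.008403) = 14.
Try y = 1.64 m: A R^(2/3) = 7.067 — too small.
Try y = 2.12 m: A R^(2/3) = 14.01 — matches.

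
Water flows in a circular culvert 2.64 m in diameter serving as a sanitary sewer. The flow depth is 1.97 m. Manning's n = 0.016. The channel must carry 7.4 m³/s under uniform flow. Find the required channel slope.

For a circular section of diameter D = 2.64 m at depth y = 1.97 m, the central angle is θ = 2 arccos(1 − 2y/D) = 4.171 rad. Then A = (D²/8)(θ − sin θ) = 4.381 m² and P = Dθ/2 = 5.506 m.
Hydraulic radius R = A/P = 4.381/5.506 = 0.7956 m.
From Manning's equation, S = [nQ / (1 A R^(2/3))]² = [0.016 × 7.4 / (1 × 4.381 × 0.7956^(2/3))]² = 0.000991.

S = 0.000991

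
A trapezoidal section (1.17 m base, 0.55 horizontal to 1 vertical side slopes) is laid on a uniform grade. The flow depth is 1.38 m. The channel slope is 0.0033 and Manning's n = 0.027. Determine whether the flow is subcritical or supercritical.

With bottom width b = 1.17 m and side slope z = 0.55: A = (b + zy)y = (1.17 + 0.55×1.38)×1.38 = 2.662 m²; P = b + 2y√(1+z²) = 1.17 + 2×1.38×1.141 = 4.32 m.
Hydraulic radius R = A/P = 2.662/4.32 = 0.6162 m.
V = (1/n) R^(2/3) √S = (1/0.027) × 0.6162^(2/3) × √0.0033 = 1.541 m/s. Hydraulic depth D_h = A/T = 2.662/2.688 = 0.9903 m.
Froude number Fr = V/√(g·D_h) = 1.541/√(9.81×0.9903) = 0.494, which is less than 1, so the flow is subcritical.

subcritical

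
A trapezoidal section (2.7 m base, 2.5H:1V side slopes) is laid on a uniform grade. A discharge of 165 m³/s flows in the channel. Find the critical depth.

y_c = 3.39 m

At critical depth, Q² T / (g A³) = 1, i.e. A³/T = Q²/g = 165²/9.81 = 2775.
At y = 3.87 m: A³/T = 4981 — too large.
At y = 3.39 m: A³/T = 2767 — close enough.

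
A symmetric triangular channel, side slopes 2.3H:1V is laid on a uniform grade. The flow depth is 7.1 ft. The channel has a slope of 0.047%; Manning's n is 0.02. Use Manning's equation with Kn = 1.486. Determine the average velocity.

For a triangular section with side slope z = 2.3: A = zy² = 2.3×7.1² = 115.9 ft²; P = 2y√(1+z²) = 2×7.1×2.508 = 35.61 ft.
Hydraulic radius R = A/P = 115.9/35.61 = 3.256 ft.
From Manning's equation, V = (1.486/n) R^(2/3) S^(1/2) = (1.486/0.02) × 3.256^(2/3) × 0.00047^(1/2) = 3.54 ft/s.

V = 3.54 ft/s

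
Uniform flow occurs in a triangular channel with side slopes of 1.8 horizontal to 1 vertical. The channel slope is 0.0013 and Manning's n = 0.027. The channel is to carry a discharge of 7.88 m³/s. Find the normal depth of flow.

Manning's equation rearranged: A R^(2/3) = nQ / (1·√S) = 0.027 × 7.88 / (√0.0013) = 5.901.
Try y = 2.36 m: A R^(2/3) = 10.23 — high.
Try y = 1.33 m: A R^(2/3) = 2.218 — low.
Try y = 1.92 m: A R^(2/3) = 5.904 — ≈ 5.901.

y_n = 1.92 m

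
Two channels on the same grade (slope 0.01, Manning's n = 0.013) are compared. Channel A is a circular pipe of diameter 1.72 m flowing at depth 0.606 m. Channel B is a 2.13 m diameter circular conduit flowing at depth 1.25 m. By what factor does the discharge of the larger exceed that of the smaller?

4.31

Channel A: For a circular section of diameter D = 1.72 m at depth y = 0.606 m, the central angle is θ = 2 arccos(1 − 2y/D) = 2.542 rad. Then A = (D²/8)(θ − sin θ) = 0.7313 m² and P = Dθ/2 = 2.186 m. Hydraulic radius R = A/P = 0.7313/2.186 = 0.3345 m. Q_A = (1/0.013)·0.7313·0.3345^(2/3)·√0.01 = 2.711 m³/s.
Channel B: For a circular section of diameter D = 2.13 m at depth y = 1.25 m, the central angle is θ = 2 arccos(1 − 2y/D) = 3.491 rad. Then A = (D²/8)(θ − sin θ) = 2.174 m² and P = Dθ/2 = 3.718 m. Hydraulic radius R = A/P = 2.174/3.718 = 0.5847 m. Q_B = (1/0.013)·2.174·0.5847^(2/3)·√0.01 = 11.69 m³/s.
The larger discharge is 11.69 m³/s and the smaller is 2.711 m³/s; the ratio is 4.31.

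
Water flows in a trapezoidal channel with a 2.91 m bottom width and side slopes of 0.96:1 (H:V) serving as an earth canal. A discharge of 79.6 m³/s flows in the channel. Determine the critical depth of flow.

y_c = 3.05 m

At critical depth, Q² T / (g A³) = 1, i.e. A³/T = Q²/g = 79.6²/9.81 = 645.9.
At y = 2.08 m: A³/T = 154 — too small.
At y = 3.71 m: A³/T = 1379 — too large.
At y = 3.05 m: A³/T = 644 — matches.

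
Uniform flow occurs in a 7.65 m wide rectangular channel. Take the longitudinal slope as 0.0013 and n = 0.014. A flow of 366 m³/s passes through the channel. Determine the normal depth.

Manning's equation rearranged: A R^(2/3) = nQ / (1·√S) = 0.014 × 366 / (√0.0013) = 142.1.
Try y = 7.79 m: A R^(2/3) = 111.7 — low.
Try y = 11.4 m: A R^(2/3) = 175.9 — high.
Try y = 9.51 m: A R^(2/3) = 142 — matches.

y_n = 9.51 m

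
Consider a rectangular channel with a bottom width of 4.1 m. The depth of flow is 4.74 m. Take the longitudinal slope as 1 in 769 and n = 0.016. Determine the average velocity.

V = 2.86 m/s

Flow area A = b·y = 4.1 × 4.74 = 19.43 m². Wetted perimeter P = b + 2y = 4.1 + 2×4.74 = 13.58 m.
Hydraulic radius R = A/P = 19.43/13.58 = 1.431 m.
From Manning's equation, V = (1/n) R^(2/3) S^(1/2) = (1/0.016) × 1.431^(2/3) × 0.0013^(1/2) = 2.86 m/s.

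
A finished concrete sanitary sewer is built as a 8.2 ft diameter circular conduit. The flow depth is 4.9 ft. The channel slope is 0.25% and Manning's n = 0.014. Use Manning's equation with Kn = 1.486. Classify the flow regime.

subcritical

For a circular section of diameter D = 8.2 ft at depth y = 4.9 ft, the central angle is θ = 2 arccos(1 − 2y/D) = 3.534 rad. Then A = (D²/8)(θ − sin θ) = 32.92 ft² and P = Dθ/2 = 14.49 ft.
Hydraulic radius R = A/P = 32.92/14.49 = 2.272 ft.
V = (1.486/n) R^(2/3) √S = (1.486/0.014) × 2.272^(2/3) × √0.0025 = 9.172 ft/s. Hydraulic depth D_h = A/T = 32.92/8.042 = 4.094 ft.
Froude number Fr = V/√(g·D_h) = 9.172/√(32.2×4.094) = 0.799, which is less than 1, so the flow is subcritical.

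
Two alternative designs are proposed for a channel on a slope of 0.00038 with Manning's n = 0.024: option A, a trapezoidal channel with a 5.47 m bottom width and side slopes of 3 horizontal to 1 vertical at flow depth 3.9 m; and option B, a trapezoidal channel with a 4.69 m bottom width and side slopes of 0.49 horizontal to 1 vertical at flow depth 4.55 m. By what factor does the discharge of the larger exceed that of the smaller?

Channel A: With bottom width b = 5.47 m and side slope z = 3: A = (b + zy)y = (5.47 + 3×3.9)×3.9 = 66.96 m²; P = b + 2y√(1+z²) = 5.47 + 2×3.9×3.162 = 30.14 m. Hydraulic radius R = A/P = 66.96/30.14 = 2.222 m. Q_A = (1/0.024)·66.96·2.222^(2/3)·√0.00038 = 92.62 m³/s.
Channel B: With bottom width b = 4.69 m and side slope z = 0.49: A = (b + zy)y = (4.69 + 0.49×4.55)×4.55 = 31.48 m²; P = b + 2y√(1+z²) = 4.69 + 2×4.55×1.114 = 14.82 m. Hydraulic radius R = A/P = 31.48/14.82 = 2.124 m. Q_B = (1/0.024)·31.48·2.124^(2/3)·√0.00038 = 42.25 m³/s.
The larger discharge is 92.62 m³/s and the smaller is 42.25 m³/s; the ratio is 2.19.

2.19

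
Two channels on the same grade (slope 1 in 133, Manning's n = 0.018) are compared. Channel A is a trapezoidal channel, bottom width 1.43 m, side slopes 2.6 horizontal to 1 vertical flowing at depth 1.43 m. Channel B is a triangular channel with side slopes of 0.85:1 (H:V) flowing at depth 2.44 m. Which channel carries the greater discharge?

channel A

Channel A: With bottom width b = 1.43 m and side slope z = 2.6: A = (b + zy)y = (1.43 + 2.6×1.43)×1.43 = 7.362 m²; P = b + 2y√(1+z²) = 1.43 + 2×1.43×2.786 = 9.397 m. Hydraulic radius R = A/P = 7.362/9.397 = 0.7834 m. Q_A = (1/0.018)·7.362·0.7834^(2/3)·√0.007519 = 30.14 m³/s.
Channel B: For a triangular section with side slope z = 0.85: A = zy² = 0.85×2.44² = 5.061 m²; P = 2y√(1+z²) = 2×2.44×1.312 = 6.405 m. Hydraulic radius R = A/P = 5.061/6.405 = 0.7901 m. Q_B = (1/0.018)·5.061·0.7901^(2/3)·√0.007519 = 20.84 m³/s.
Q_A = 30.14 m³/s vs Q_B = 20.84 m³/s, so channel A carries more.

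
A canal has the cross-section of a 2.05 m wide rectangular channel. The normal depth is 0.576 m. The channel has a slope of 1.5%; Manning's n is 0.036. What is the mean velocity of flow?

V = 1.75 m/s

Flow area A = b·y = 2.05 × 0.576 = 1.181 m². Wetted perimeter P = b + 2y = 2.05 + 2×0.576 = 3.202 m.
Hydraulic radius R = A/P = 1.181/3.202 = 0.3688 m.
From Manning's equation, V = (1/n) R^(2/3) S^(1/2) = (1/0.036) × 0.3688^(2/3) × 0.015^(1/2) = 1.75 m/s.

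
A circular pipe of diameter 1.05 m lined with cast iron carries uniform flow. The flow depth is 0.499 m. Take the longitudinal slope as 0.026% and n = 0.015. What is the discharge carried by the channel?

For a circular section of diameter D = 1.05 m at depth y = 0.499 m, the central angle is θ = 2 arccos(1 − 2y/D) = 3.043 rad. Then A = (D²/8)(θ − sin θ) = 0.4057 m² and P = Dθ/2 = 1.597 m.
Hydraulic radius R = A/P = 0.4057/1.597 = 0.254 m.
Manning's equation: Q = (1/n) A R^(2/3) S^(1/2) = (1/0.015) × 0.4057 × 0.254^(2/3) × 0.00026^(1/2) = 0.175 m³/s.

Q = 0.175 m³/s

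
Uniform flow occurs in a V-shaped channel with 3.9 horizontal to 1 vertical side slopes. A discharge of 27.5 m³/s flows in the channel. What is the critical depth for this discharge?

y_c = 1.59 m

At critical depth, Q² T / (g A³) = 1, i.e. A³/T = Q²/g = 27.5²/9.81 = 77.09.
Try y = 1.08 m: A³/T = 11.17 — short.
Try y = 1.59 m: A³/T = 77.28 — matches.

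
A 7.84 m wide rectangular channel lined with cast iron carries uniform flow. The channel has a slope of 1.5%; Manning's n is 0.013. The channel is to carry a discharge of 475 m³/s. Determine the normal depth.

y_n = 4.06 m

Manning's equation rearranged: A R^(2/3) = nQ / (1·√S) = 0.013 × 475 / (√0.015) = 50.42.
Trying y = 2.78 m: A R^(2/3) = 30.14 — low.
Trying y = 4.99 m: A R^(2/3) = 66.08 — high.
Trying y = 4.06 m: A R^(2/3) = 50.43 — close enough.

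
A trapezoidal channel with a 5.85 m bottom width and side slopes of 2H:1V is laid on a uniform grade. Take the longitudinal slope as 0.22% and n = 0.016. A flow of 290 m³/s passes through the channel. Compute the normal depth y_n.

y_n = 4.03 m

Manning's equation rearranged: A R^(2/3) = nQ / (1·√S) = 0.016 × 290 / (√0.0022) = 98.93.
Trying y = 5.07 m: A R^(2/3) = 162.7 — high.
Trying y = 3.59 m: A R^(2/3) = 77.57 — low.
Trying y = 4.03 m: A R^(2/3) = 99.03 — close enough.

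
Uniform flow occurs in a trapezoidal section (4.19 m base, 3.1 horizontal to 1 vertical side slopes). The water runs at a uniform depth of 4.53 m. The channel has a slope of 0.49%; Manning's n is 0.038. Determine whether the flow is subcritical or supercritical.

subcritical

With bottom width b = 4.19 m and side slope z = 3.1: A = (b + zy)y = (4.19 + 3.1×4.53)×4.53 = 82.6 m²; P = b + 2y√(1+z²) = 4.19 + 2×4.53×3.257 = 33.7 m.
Hydraulic radius R = A/P = 82.6/33.7 = 2.451 m.
V = (1/n) R^(2/3) √S = (1/0.038) × 2.451^(2/3) × √0.0049 = 3.349 m/s. Hydraulic depth D_h = A/T = 82.6/32.28 = 2.559 m.
Froude number Fr = V/√(g·D_h) = 3.349/√(9.81×2.559) = 0.668, which is less than 1, so the flow is subcritical.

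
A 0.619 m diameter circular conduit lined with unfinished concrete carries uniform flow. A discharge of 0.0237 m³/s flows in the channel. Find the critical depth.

At critical depth, Q² T / (g A³) = 1, i.e. A³/T = Q²/g = 0.0237²/9.81 = 0.00005726.
Try y = 0.0852 m: A³/T = 0.00003656 — short.
Try y = 0.106 m: A³/T = 0.00008639 — over.
Try y = 0.0955 m: A³/T = 0.00005732 — ≈ 0.00005726.

y_c = 0.0955 m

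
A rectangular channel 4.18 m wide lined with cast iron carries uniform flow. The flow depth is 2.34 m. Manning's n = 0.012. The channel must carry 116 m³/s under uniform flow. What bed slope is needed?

Flow area A = b·y = 4.18 × 2.34 = 9.781 m². Wetted perimeter P = b + 2y = 4.18 + 2×2.34 = 8.86 m.
Hydraulic radius R = A/P = 9.781/8.86 = 1.104 m.
From Manning's equation, S = [nQ / (1 A R^(2/3))]² = [0.012 × 116 / (1 × 9.781 × 1.104^(2/3))]² = 0.0178.

S = 0.0178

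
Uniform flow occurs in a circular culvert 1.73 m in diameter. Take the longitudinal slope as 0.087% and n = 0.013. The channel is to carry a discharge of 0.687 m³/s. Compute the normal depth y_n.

Manning's equation rearranged: A R^(2/3) = nQ / (1·√S) = 0.013 × 0.687 / (√0.00087) = 0.3028.
At y = 0.616 m: A R^(2/3) = 0.3651 — over.
At y = 0.478 m: A R^(2/3) = 0.2243 — short.
At y = 0.558 m: A R^(2/3) = 0.3027 — close enough.

y_n = 0.558 m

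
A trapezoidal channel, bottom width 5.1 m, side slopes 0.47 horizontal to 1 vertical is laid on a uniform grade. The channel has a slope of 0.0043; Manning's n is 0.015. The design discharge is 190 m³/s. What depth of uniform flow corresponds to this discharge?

y_n = 3.95 m

Manning's equation rearranged: A R^(2/3) = nQ / (1·√S) = 0.015 × 190 / (√0.0043) = 43.46.
Try y = 4.29 m: A R^(2/3) = 49.97 — over.
Try y = 3.95 m: A R^(2/3) = 43.43 — ≈ 43.46.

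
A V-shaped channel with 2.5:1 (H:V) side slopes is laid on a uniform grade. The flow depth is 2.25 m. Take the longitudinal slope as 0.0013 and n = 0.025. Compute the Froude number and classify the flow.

subcritical

For a triangular section with side slope z = 2.5: A = zy² = 2.5×2.25² = 12.66 m²; P = 2y√(1+z²) = 2×2.25×2.693 = 12.12 m.
Hydraulic radius R = A/P = 12.66/12.12 = 1.045 m.
V = (1/n) R^(2/3) √S = (1/0.025) × 1.045^(2/3) × √0.0013 = 1.485 m/s. Hydraulic depth D_h = A/T = 12.66/11.25 = 1.125 m.
Froude number Fr = V/√(g·D_h) = 1.485/√(9.81×1.125) = 0.447, which is less than 1, so the flow is subcritical.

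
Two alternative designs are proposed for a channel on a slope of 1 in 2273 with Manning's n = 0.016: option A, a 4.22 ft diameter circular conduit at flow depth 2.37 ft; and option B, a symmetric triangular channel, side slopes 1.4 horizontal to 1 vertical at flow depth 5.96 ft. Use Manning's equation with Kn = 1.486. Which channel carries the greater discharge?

Channel A: For a circular section of diameter D = 4.22 ft at depth y = 2.37 ft, the central angle is θ = 2 arccos(1 − 2y/D) = 3.389 rad. Then A = (D²/8)(θ − sin θ) = 8.088 ft² and P = Dθ/2 = 7.15 ft. Hydraulic radius R = A/P = 8.088/7.15 = 1.131 ft. Q_A = (1.486/0.016)·8.088·1.131^(2/3)·√0.0004399 = 17.1 ft³/s.
Channel B: For a triangular section with side slope z = 1.4: A = zy² = 1.4×5.96² = 49.73 ft²; P = 2y√(1+z²) = 2×5.96×1.72 = 20.51 ft. Hydraulic radius R = A/P = 49.73/20.51 = 2.425 ft. Q_B = (1.486/0.016)·49.73·2.425^(2/3)·√0.0004399 = 174.9 ft³/s.
Q_A = 17.1 ft³/s vs Q_B = 174.9 ft³/s, so channel B carries more.

channel B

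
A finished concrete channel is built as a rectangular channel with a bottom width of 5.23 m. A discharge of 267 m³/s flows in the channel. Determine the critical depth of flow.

For a rectangular channel, critical depth y_c = (q²/g)^(1/3) where q = Q/b = 267/5.23 = 51.05 m²/s.
So y_c = (51.05²/9.81)^(1/3) = 6.43 m.

y_c = 6.43 m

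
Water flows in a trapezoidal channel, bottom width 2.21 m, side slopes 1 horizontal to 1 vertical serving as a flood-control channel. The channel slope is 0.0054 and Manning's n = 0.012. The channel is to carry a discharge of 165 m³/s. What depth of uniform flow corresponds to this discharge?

y_n = 3.44 m

Manning's equation rearranged: A R^(2/3) = nQ / (1·√S) = 0.012 × 165 / (√0.0054) = 26.94.
Trying y = 4.22 m: A R^(2/3) = 41.89 — over.
Trying y = 3.44 m: A R^(2/3) = 26.9 — matches.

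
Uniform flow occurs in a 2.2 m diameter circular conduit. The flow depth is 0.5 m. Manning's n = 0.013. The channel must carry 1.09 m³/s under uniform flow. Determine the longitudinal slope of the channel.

S = 0.0024

For a circular section of diameter D = 2.2 m at depth y = 0.5 m, the central angle is θ = 2 arccos(1 − 2y/D) = 1.988 rad. Then A = (D²/8)(θ − sin θ) = 0.6494 m² and P = Dθ/2 = 2.187 m.
Hydraulic radius R = A/P = 0.6494/2.187 = 0.297 m.
From Manning's equation, S = [nQ / (1 A R^(2/3))]² = [0.013 × 1.09 / (1 × 0.6494 × 0.297^(2/3))]² = 0.0024.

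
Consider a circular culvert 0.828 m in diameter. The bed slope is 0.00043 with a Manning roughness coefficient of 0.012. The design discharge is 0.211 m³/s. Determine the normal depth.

y_n = 0.485 m

Manning's equation rearranged: A R^(2/3) = nQ / (1·√S) = 0.012 × 0.211 / (√0.00043) = 0.1221.
Trying y = 0.544 m: A R^(2/3) = 0.1447 — high.
Trying y = 0.485 m: A R^(2/3) = 0.122 — matches.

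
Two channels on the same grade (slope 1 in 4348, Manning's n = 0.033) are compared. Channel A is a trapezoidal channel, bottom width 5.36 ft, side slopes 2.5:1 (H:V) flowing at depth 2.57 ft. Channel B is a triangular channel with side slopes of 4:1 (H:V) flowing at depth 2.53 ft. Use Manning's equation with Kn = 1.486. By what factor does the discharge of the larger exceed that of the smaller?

Channel A: With bottom width b = 5.36 ft and side slope z = 2.5: A = (b + zy)y = (5.36 + 2.5×2.57)×2.57 = 30.29 ft²; P = b + 2y√(1+z²) = 5.36 + 2×2.57×2.693 = 19.2 ft. Hydraulic radius R = A/P = 30.29/19.2 = 1.577 ft. Q_A = (1.486/0.033)·30.29·1.577^(2/3)·√0.00023 = 28.03 ft³/s.
Channel B: For a triangular section with side slope z = 4: A = zy² = 4×2.53² = 25.6 ft²; P = 2y√(1+z²) = 2×2.53×4.123 = 20.86 ft. Hydraulic radius R = A/P = 25.6/20.86 = 1.227 ft. Q_B = (1.486/0.033)·25.6·1.227^(2/3)·√0.00023 = 20.04 ft³/s.
The larger discharge is 28.03 ft³/s and the smaller is 20.04 ft³/s; the ratio is 1.4.

1.4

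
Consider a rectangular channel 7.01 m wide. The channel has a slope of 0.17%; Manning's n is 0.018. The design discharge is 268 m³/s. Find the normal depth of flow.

Manning's equation rearranged: A R^(2/3) = nQ / (1·√S) = 0.018 × 268 / (√0.0017) = 117.
At y = 10.9 m: A R^(2/3) = 146.4 — too large.
At y = 7.23 m: A R^(2/3) = 89.85 — too small.
At y = 9.01 m: A R^(2/3) = 117.1 — ≈ 117.

y_n = 9.01 m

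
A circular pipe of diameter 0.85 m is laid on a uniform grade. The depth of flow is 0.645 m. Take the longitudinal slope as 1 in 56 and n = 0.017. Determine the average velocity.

V = 3.18 m/s

For a circular section of diameter D = 0.85 m at depth y = 0.645 m, the central angle is θ = 2 arccos(1 − 2y/D) = 4.23 rad. Then A = (D²/8)(θ − sin θ) = 0.462 m² and P = Dθ/2 = 1.798 m.
Hydraulic radius R = A/P = 0.462/1.798 = 0.257 m.
From Manning's equation, V = (1/n) R^(2/3) S^(1/2) = (1/0.017) × 0.257^(2/3) × 0.01786^(1/2) = 3.18 m/s.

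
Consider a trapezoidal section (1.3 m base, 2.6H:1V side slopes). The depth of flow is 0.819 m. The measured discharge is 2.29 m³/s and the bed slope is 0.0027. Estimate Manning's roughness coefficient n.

With bottom width b = 1.3 m and side slope z = 2.6: A = (b + zy)y = (1.3 + 2.6×0.819)×0.819 = 2.809 m²; P = b + 2y√(1+z²) = 1.3 + 2×0.819×2.786 = 5.863 m.
Hydraulic radius R = A/P = 2.809/5.863 = 0.4791 m.
Rearranging Manning's equation: n = (1/Q) A R^(2/3) S^(1/2) = (1/2.29) × 2.809 × 0.4791^(2/3) × √0.0027 = 0.039.

n = 0.039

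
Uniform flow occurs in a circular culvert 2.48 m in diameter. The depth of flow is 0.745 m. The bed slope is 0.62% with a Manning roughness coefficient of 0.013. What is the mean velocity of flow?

V = 3.42 m/s

For a circular section of diameter D = 2.48 m at depth y = 0.745 m, the central angle is θ = 2 arccos(1 − 2y/D) = 2.32 rad. Then A = (D²/8)(θ − sin θ) = 1.221 m² and P = Dθ/2 = 2.877 m.
Hydraulic radius R = A/P = 1.221/2.877 = 0.4244 m.
From Manning's equation, V = (1/n) R^(2/3) S^(1/2) = (1/0.013) × 0.4244^(2/3) × 0.0062^(1/2) = 3.42 m/s.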